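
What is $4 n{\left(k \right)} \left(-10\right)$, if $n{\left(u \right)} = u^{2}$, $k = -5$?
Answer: $-1000$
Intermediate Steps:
$4 n{\left(k \right)} \left(-10\right) = 4 \left(-5\right)^{2} \left(-10\right) = 4 \cdot 25 \left(-10\right) = 100 \left(-10\right) = -1000$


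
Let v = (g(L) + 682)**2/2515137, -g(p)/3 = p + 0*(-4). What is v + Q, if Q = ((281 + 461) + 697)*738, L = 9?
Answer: 2671030650559/2515137 ≈ 1.0620e+6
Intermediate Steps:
g(p) = -3*p (g(p) = -3*(p + 0*(-4)) = -3*(p + 0) = -3*p)
v = 429025/2515137 (v = (-3*9 + 682)**2/2515137 = (-27 + 682)**2*(1/2515137) = 655**2*(1/2515137) = 429025*(1/2515137) = 429025/2515137 ≈ 0.17058)
Q = 1061982 (Q = (742 + 697)*738 = 1439*738 = 1061982)
v + Q = 429025/2515137 + 1061982 = 2671030650559/2515137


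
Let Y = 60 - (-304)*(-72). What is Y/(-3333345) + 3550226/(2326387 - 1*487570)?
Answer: 3958088594482/2043137150955 ≈ 1.9373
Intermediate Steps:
Y = -21828 (Y = 60 - 304*72 = 60 - 21888 = -21828)
Y/(-3333345) + 3550226/(2326387 - 1*487570) = -21828/(-3333345) + 3550226/(2326387 - 1*487570) = -21828*(-1/3333345) + 3550226/(2326387 - 487570) = 7276/1111115 + 3550226/1838817 = 3958088594482/2043137150955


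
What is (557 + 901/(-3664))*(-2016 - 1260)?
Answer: -1670716593/916 ≈ -1.8239e+6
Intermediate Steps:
(557 + 901/(-3664))*(-2016 - 1260) = (557 + 901*(-1/3664))*(-3276) = (557 - 901/3664)*(-3276) = (2039947/3664)*(-3276) = -1670716593/916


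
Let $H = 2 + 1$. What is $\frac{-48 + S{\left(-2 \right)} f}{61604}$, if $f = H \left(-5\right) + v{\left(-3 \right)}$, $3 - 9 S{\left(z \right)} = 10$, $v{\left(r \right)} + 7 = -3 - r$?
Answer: $- \frac{139}{277218} \approx -0.00050141$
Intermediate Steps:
$v{\left(r \right)} = -10 - r$ ($v{\left(r \right)} = -7 - \left(3 + r\right) = -10 - r$)
$H = 3$
$S{\left(z \right)} = - \frac{7}{9}$ ($S{\left(z \right)} = \frac{1}{3} - \frac{10}{9} = - \frac{7}{9}$)
$f = -22$ ($f = 3 \left(-5\right) - 7 = -15 + \left(-10 + 3\right) = -15 - 7 = -22$)
$\frac{-48 + S{\left(-2 \right)} f}{61604} = \frac{-48 - - \frac{154}{9}}{61604} = \left(-48 + \frac{154}{9}\right) \frac{1}{61604} = \left(- \frac{278}{9}\right) \frac{1}{61604} = - \frac{139}{277218}$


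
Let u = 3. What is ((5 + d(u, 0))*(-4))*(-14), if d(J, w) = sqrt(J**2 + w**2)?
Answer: 448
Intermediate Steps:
((5 + d(u, 0))*(-4))*(-14) = ((5 + sqrt(3**2 + 0**2))*(-4))*(-14) = ((5 + sqrt(9 + 0))*(-4))*(-14) = ((5 + sqrt(9))*(-4))*(-14) = ((5 + 3)*(-4))*(-14) = (8*(-4))*(-14) = -32*(-14) = 448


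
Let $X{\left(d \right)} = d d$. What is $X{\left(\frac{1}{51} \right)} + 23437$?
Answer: $\frac{60959638}{2601} \approx 23437.0$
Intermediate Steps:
$X{\left(d \right)} = d^{2}$
$X{\left(\frac{1}{51} \right)} + 23437 = \left(\frac{1}{51}\right)^{2} + 23437 = \frac{1}{2601} + 23437 = \frac{60959638}{2601}$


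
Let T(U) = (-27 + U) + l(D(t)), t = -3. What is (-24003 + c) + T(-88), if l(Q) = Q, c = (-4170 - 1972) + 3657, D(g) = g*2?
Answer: -26609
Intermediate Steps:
D(g) = 2*g
c = -2485 (c = -6142 + 3657 = -2485)
T(U) = -33 + U (T(U) = (-27 + U) + 2*(-3) = (-27 + U) - 6 = -33 + U)
(-24003 + c) + T(-88) = (-24003 - 2485) + (-33 - 88) = -26488 - 121 = -26609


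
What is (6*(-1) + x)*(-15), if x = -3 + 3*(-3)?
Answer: 270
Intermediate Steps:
x = -12 (x = -3 - 9 = -12)
(6*(-1) + x)*(-15) = (6*(-1) - 12)*(-15) = (-6 - 12)*(-15) = -18*(-15) = 270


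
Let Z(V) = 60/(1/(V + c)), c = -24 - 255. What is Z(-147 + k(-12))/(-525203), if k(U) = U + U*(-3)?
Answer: 24120/525203 ≈ 0.045925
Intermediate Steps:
c = -279
k(U) = -2*U (k(U) = U - 3*U = -2*U)
Z(V) = -16740 + 60*V (Z(V) = 60/(1/(V - 279)) = 60/(1/(-279 + V)) = 60*(-279 + V) = -16740 + 60*V)
Z(-147 + k(-12))/(-525203) = (-16740 + 60*(-147 - 2*(-12)))/(-525203) = (-16740 + 60*(-147 + 24))*(-1/525203) = (-16740 + 60*(-123))*(-1/525203) = (-16740 - 7380)*(-1/525203) = -24120*(-1/525203) = 24120/525203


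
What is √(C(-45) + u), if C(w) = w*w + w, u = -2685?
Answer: I*√705 ≈ 26.552*I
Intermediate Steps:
C(w) = w + w² (C(w) = w² + w = w + w²)
√(C(-45) + u) = √(-45*(1 - 45) - 2685) = √(-45*(-44) - 2685) = √(1980 - 2685) = √(-705) = I*√705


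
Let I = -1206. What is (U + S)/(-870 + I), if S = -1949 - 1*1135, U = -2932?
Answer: 1504/519 ≈ 2.8979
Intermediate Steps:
S = -3084 (S = -1949 - 1135 = -3084)
(U + S)/(-870 + I) = (-2932 - 3084)/(-870 - 1206) = -6016/(-2076) = -6016*(-1/2076) = 1504/519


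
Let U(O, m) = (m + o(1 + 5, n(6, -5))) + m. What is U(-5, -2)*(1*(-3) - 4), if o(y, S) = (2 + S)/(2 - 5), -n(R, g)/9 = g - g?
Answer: 98/3 ≈ 32.667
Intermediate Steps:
n(R, g) = 0 (n(R, g) = -9*(g - g) = -9*0 = 0)
o(y, S) = -⅔ - S/3 (o(y, S) = (2 + S)/(-3) = (2 + S)*(-⅓) = -⅔ - S/3)
U(O, m) = -⅔ + 2*m (U(O, m) = (m + (-⅔ - ⅓*0)) + m = (m + (-⅔ + 0)) + m = (m - ⅔) + m = (-⅔ + m) + m = -⅔ + 2*m)
U(-5, -2)*(1*(-3) - 4) = (-⅔ + 2*(-2))*(1*(-3) - 4) = (-⅔ - 4)*(-3 - 4) = -14/3*(-7) = 98/3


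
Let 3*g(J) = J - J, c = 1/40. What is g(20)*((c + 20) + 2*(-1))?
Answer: 0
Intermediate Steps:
c = 1/40 ≈ 0.025000
g(J) = 0 (g(J) = (J - J)/3 = (⅓)*0 = 0)
g(20)*((c + 20) + 2*(-1)) = 0*((1/40 + 20) + 2*(-1)) = 0*(801/40 - 2) = 0*(721/40) = 0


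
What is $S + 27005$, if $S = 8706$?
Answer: $35711$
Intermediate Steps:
$S + 27005 = 8706 + 27005 = 35711$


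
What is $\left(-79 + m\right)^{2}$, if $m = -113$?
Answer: $36864$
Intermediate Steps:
$\left(-79 + m\right)^{2} = \left(-79 - 113\right)^{2} = \left(-192\right)^{2} = 36864$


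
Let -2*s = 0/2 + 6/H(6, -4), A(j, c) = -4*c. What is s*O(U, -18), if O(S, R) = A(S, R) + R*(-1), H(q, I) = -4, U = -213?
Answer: 135/2 ≈ 67.500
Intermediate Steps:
O(S, R) = -5*R (O(S, R) = -4*R + R*(-1) = -4*R - R = -5*R)
s = ¾ (s = -(0/2 + 6/(-4))/2 = -(0*(½) + 6*(-¼))/2 = -(0 - 3/2)/2 = -½*(-3/2) = ¾ ≈ 0.75000)
s*O(U, -18) = 3*(-5*(-18))/4 = (¾)*90 = 135/2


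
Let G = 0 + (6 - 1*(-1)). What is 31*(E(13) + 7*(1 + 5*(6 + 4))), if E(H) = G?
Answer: 11284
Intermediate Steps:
G = 7 (G = 0 + (6 + 1) = 0 + 7 = 7)
E(H) = 7
31*(E(13) + 7*(1 + 5*(6 + 4))) = 31*(7 + 7*(1 + 5*(6 + 4))) = 31*(7 + 7*(1 + 5*10)) = 31*(7 + 7*(1 + 50)) = 31*(7 + 7*51) = 31*(7 + 357) = 31*364 = 11284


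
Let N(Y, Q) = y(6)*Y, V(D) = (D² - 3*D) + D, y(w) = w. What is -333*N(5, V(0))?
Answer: -9990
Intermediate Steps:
V(D) = D² - 2*D
N(Y, Q) = 6*Y
-333*N(5, V(0)) = -1998*5 = -333*30 = -9990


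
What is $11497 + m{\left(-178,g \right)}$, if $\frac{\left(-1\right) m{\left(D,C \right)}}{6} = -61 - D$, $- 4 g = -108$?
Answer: $10795$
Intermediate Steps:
$g = 27$ ($g = \left(- \frac{1}{4}\right) \left(-108\right) = 27$)
$m{\left(D,C \right)} = 366 + 6 D$ ($m{\left(D,C \right)} = - 6 \left(-61 - D\right) = 366 + 6 D$)
$11497 + m{\left(-178,g \right)} = 11497 + \left(366 + 6 \left(-178\right)\right) = 11497 + \left(366 - 1068\right) = 11497 - 702 = 10795$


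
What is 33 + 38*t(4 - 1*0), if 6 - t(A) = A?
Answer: 109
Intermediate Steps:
t(A) = 6 - A
33 + 38*t(4 - 1*0) = 33 + 38*(6 - (4 - 1*0)) = 33 + 38*(6 - (4 + 0)) = 33 + 38*(6 - 1*4) = 33 + 38*(6 - 4) = 33 + 38*2 = 33 + 76 = 109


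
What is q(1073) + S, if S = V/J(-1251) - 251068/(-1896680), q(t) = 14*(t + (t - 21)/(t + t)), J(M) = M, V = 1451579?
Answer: 8827253933324251/636489296910 ≈ 13869.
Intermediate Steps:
q(t) = 14*t + 7*(-21 + t)/t (q(t) = 14*(t + (-21 + t)/((2*t))) = 14*(t + (-21 + t)*(1/(2*t))) = 14*(t + (-21 + t)/(2*t)) = 14*t + 7*(-21 + t)/t)
S = -688216692913/593186670 (S = 1451579/(-1251) - 251068/(-1896680) = 1451579*(-1/1251) - 251068*(-1/1896680) = -1451579/1251 + 62767/474170 = -688216692913/593186670 ≈ -1160.2)
q(1073) + S = (7 - 147/1073 + 14*1073) - 688216692913/593186670 = (7 - 147*1/1073 + 15022) - 688216692913/593186670 = (7 - 147/1073 + 15022) - 688216692913/593186670 = 16125970/1073 - 688216692913/593186670 = 8827253933324251/636489296910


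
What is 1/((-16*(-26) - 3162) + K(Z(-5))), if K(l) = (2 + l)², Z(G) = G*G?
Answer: -1/2017 ≈ -0.00049579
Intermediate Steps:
Z(G) = G²
1/((-16*(-26) - 3162) + K(Z(-5))) = 1/((-16*(-26) - 3162) + (2 + (-5)²)²) = 1/((416 - 3162) + (2 + 25)²) = 1/(-2746 + 27²) = 1/(-2746 + 729) = 1/(-2017) = -1/2017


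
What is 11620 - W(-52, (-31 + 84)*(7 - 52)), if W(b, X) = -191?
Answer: 11811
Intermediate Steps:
11620 - W(-52, (-31 + 84)*(7 - 52)) = 11620 - 1*(-191) = 11620 + 191 = 11811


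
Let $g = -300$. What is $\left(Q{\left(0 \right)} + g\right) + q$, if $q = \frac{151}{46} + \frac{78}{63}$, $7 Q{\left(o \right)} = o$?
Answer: $- \frac{285433}{966} \approx -295.48$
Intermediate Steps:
$Q{\left(o \right)} = \frac{o}{7}$
$q = \frac{4367}{966}$ ($q = 151 \cdot \frac{1}{46} + 78 \cdot \frac{1}{63} = \frac{151}{46} + \frac{26}{21} = \frac{4367}{966} \approx 4.5207$)
$\left(Q{\left(0 \right)} + g\right) + q = \left(\frac{1}{7} \cdot 0 - 300\right) + \frac{4367}{966} = \left(0 - 300\right) + \frac{4367}{966} = -300 + \frac{4367}{966} = - \frac{285433}{966}$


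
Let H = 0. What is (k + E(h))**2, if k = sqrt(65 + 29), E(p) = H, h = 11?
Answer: 94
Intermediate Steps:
E(p) = 0
k = sqrt(94) ≈ 9.6954
(k + E(h))**2 = (sqrt(94) + 0)**2 = (sqrt(94))**2 = 94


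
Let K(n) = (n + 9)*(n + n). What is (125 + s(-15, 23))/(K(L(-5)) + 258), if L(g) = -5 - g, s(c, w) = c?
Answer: 55/129 ≈ 0.42636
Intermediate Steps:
K(n) = 2*n*(9 + n) (K(n) = (9 + n)*(2*n) = 2*n*(9 + n))
(125 + s(-15, 23))/(K(L(-5)) + 258) = (125 - 15)/(2*(-5 - 1*(-5))*(9 + (-5 - 1*(-5))) + 258) = 110/(2*(-5 + 5)*(9 + (-5 + 5)) + 258) = 110/(2*0*(9 + 0) + 258) = 110/(2*0*9 + 258) = 110/(0 + 258) = 110/258 = 110*(1/258) = 55/129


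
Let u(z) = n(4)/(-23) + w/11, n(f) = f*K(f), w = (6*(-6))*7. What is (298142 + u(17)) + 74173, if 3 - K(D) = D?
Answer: 94189943/253 ≈ 3.7229e+5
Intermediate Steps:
K(D) = 3 - D
w = -252 (w = -36*7 = -252)
n(f) = f*(3 - f)
u(z) = -5752/253 (u(z) = (4*(3 - 1*4))/(-23) - 252/11 = (4*(3 - 4))*(-1/23) - 252*1/11 = (4*(-1))*(-1/23) - 252/11 = -4*(-1/23) - 252/11 = 4/23 - 252/11 = -5752/253)
(298142 + u(17)) + 74173 = (298142 - 5752/253) + 74173 = 75424174/253 + 74173 = 94189943/253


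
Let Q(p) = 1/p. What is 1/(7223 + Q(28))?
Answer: 28/202245 ≈ 0.00013845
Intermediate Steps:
1/(7223 + Q(28)) = 1/(7223 + 1/28) = 1/(202245/28) = 28/202245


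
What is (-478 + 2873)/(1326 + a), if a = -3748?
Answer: -2395/2422 ≈ -0.98885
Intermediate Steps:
(-478 + 2873)/(1326 + a) = (-478 + 2873)/(1326 - 3748) = 2395/(-2422) = 2395*(-1/2422) = -2395/2422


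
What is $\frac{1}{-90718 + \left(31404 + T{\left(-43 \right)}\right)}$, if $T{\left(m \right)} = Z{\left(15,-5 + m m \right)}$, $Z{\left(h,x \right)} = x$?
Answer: $- \frac{1}{57470} \approx -1.74 \cdot 10^{-5}$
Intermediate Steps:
$T{\left(m \right)} = -5 + m^{2}$ ($T{\left(m \right)} = -5 + m m = -5 + m^{2}$)
$\frac{1}{-90718 + \left(31404 + T{\left(-43 \right)}\right)} = \frac{1}{-90718 + \left(31404 - \left(5 - \left(-43\right)^{2}\right)\right)} = \frac{1}{-90718 + \left(31404 + \left(-5 + 1849\right)\right)} = \frac{1}{-90718 + \left(31404 + 1844\right)} = \frac{1}{-90718 + 33248} = \frac{1}{-57470} = - \frac{1}{57470}$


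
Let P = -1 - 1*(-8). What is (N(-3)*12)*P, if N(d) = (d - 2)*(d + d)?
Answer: 2520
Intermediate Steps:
N(d) = 2*d*(-2 + d) (N(d) = (-2 + d)*(2*d) = 2*d*(-2 + d))
P = 7 (P = -1 + 8 = 7)
(N(-3)*12)*P = ((2*(-3)*(-2 - 3))*12)*7 = ((2*(-3)*(-5))*12)*7 = (30*12)*7 = 360*7 = 2520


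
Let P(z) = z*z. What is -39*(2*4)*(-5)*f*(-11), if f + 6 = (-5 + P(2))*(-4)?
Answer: 34320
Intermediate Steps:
P(z) = z²
f = -2 (f = -6 + (-5 + 2²)*(-4) = -6 + (-5 + 4)*(-4) = -6 - 1*(-4) = -6 + 4 = -2)
-39*(2*4)*(-5)*f*(-11) = -39*(2*4)*(-5)*(-2)*(-11) = -39*8*(-5)*(-2)*(-11) = -(-1560)*(-2)*(-11) = -39*80*(-11) = -3120*(-11) = 34320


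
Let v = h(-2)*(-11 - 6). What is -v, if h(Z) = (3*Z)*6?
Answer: -612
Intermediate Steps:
h(Z) = 18*Z
v = 612 (v = (18*(-2))*(-11 - 6) = -36*(-17) = 612)
-v = -1*612 = -612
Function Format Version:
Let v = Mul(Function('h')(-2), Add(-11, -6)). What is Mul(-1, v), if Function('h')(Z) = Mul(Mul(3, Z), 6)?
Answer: -612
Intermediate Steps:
Function('h')(Z) = Mul(18, Z)
v = 612 (v = Mul(Mul(18, -2), Add(-11, -6)) = Mul(-36, -17) = 612)
Mul(-1, v) = Mul(-1, 612) = -612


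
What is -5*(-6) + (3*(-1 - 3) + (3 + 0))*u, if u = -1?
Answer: 39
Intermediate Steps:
-5*(-6) + (3*(-1 - 3) + (3 + 0))*u = -5*(-6) + (3*(-1 - 3) + (3 + 0))*(-1) = 30 + (3*(-4) + 3)*(-1) = 30 + (-12 + 3)*(-1) = 30 - 9*(-1) = 30 + 9 = 39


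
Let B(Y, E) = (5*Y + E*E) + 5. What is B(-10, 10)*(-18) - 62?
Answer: -1052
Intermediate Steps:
B(Y, E) = 5 + E² + 5*Y (B(Y, E) = (5*Y + E²) + 5 = (E² + 5*Y) + 5 = 5 + E² + 5*Y)
B(-10, 10)*(-18) - 62 = (5 + 10² + 5*(-10))*(-18) - 62 = (5 + 100 - 50)*(-18) - 62 = 55*(-18) - 62 = -990 - 62 = -1052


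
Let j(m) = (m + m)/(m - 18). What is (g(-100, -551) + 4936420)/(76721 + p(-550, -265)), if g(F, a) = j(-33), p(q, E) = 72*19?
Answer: 83919162/1327513 ≈ 63.215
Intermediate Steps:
p(q, E) = 1368
j(m) = 2*m/(-18 + m) (j(m) = (2*m)/(-18 + m) = 2*m/(-18 + m))
g(F, a) = 22/17 (g(F, a) = 2*(-33)/(-18 - 33) = 2*(-33)/(-51) = 2*(-33)*(-1/51) = 22/17)
(g(-100, -551) + 4936420)/(76721 + p(-550, -265)) = (22/17 + 4936420)/(76721 + 1368) = (83919162/17)/78089 = (83919162/17)*(1/78089) = 83919162/1327513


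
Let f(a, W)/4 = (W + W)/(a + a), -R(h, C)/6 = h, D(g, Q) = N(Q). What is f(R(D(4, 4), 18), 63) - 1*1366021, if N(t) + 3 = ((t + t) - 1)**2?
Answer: -31418504/23 ≈ -1.3660e+6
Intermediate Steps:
N(t) = -3 + (-1 + 2*t)**2 (N(t) = -3 + ((t + t) - 1)**2 = -3 + (2*t - 1)**2 = -3 + (-1 + 2*t)**2)
D(g, Q) = -3 + (-1 + 2*Q)**2
R(h, C) = -6*h
f(a, W) = 4*W/a (f(a, W) = 4*((W + W)/(a + a)) = 4*((2*W)/((2*a))) = 4*((2*W)*(1/(2*a))) = 4*(W/a) = 4*W/a)
f(R(D(4, 4), 18), 63) - 1*1366021 = 4*63/(-6*(-3 + (-1 + 2*4)**2)) - 1*1366021 = 4*63/(-6*(-3 + (-1 + 8)**2)) - 1366021 = 4*63/(-6*(-3 + 7**2)) - 1366021 = 4*63/(-6*(-3 + 49)) - 1366021 = 4*63/(-6*46) - 1366021 = 4*63/(-276) - 1366021 = 4*63*(-1/276) - 1366021 = -21/23 - 1366021 = -31418504/23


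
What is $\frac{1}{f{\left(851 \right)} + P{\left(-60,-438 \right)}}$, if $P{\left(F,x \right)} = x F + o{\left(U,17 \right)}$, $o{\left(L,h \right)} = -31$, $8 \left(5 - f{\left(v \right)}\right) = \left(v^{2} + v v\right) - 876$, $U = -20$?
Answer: $- \frac{4}{618747} \approx -6.4647 \cdot 10^{-6}$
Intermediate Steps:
$f{\left(v \right)} = \frac{229}{2} - \frac{v^{2}}{4}$ ($f{\left(v \right)} = 5 - \frac{\left(v^{2} + v v\right) - 876}{8} = 5 - \frac{\left(v^{2} + v^{2}\right) - 876}{8} = 5 - \frac{2 v^{2} - 876}{8} = 5 - \frac{-876 + 2 v^{2}}{8} = 5 - \left(- \frac{219}{2} + \frac{v^{2}}{4}\right) = \frac{229}{2} - \frac{v^{2}}{4}$)
$P{\left(F,x \right)} = -31 + F x$ ($P{\left(F,x \right)} = x F - 31 = F x - 31 = -31 + F x$)
$\frac{1}{f{\left(851 \right)} + P{\left(-60,-438 \right)}} = \frac{1}{\left(\frac{229}{2} - \frac{851^{2}}{4}\right) - -26249} = \frac{1}{\left(\frac{229}{2} - \frac{724201}{4}\right) + \left(-31 + 26280\right)} = \frac{1}{\left(\frac{229}{2} - \frac{724201}{4}\right) + 26249} = \frac{1}{- \frac{723743}{4} + 26249} = \frac{1}{- \frac{618747}{4}} = - \frac{4}{618747}$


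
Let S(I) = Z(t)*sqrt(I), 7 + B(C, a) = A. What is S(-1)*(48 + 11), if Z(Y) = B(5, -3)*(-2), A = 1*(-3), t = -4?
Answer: 1180*I ≈ 1180.0*I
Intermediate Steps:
A = -3
B(C, a) = -10 (B(C, a) = -7 - 3 = -10)
Z(Y) = 20 (Z(Y) = -10*(-2) = 20)
S(I) = 20*sqrt(I)
S(-1)*(48 + 11) = (20*sqrt(-1))*(48 + 11) = (20*I)*59 = 1180*I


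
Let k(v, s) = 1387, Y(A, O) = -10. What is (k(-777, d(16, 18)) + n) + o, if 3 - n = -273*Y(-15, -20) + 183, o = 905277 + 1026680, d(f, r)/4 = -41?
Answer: 1930434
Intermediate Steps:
d(f, r) = -164 (d(f, r) = 4*(-41) = -164)
o = 1931957
n = -2910 (n = 3 - (-273*(-10) + 183) = 3 - (2730 + 183) = 3 - 1*2913 = 3 - 2913 = -2910)
(k(-777, d(16, 18)) + n) + o = (1387 - 2910) + 1931957 = -1523 + 1931957 = 1930434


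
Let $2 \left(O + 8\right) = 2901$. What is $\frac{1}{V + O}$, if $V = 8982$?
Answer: $\frac{2}{20849} \approx 9.5928 \cdot 10^{-5}$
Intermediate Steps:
$O = \frac{2885}{2}$ ($O = -8 + \frac{1}{2} \cdot 2901 = -8 + \frac{2901}{2} = \frac{2885}{2} \approx 1442.5$)
$\frac{1}{V + O} = \frac{1}{8982 + \frac{2885}{2}} = \frac{1}{\frac{20849}{2}} = \frac{2}{20849}$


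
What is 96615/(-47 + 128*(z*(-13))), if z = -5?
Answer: 96615/8273 ≈ 11.678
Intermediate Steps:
96615/(-47 + 128*(z*(-13))) = 96615/(-47 + 128*(-5*(-13))) = 96615/(-47 + 128*65) = 96615/(-47 + 8320) = 96615/8273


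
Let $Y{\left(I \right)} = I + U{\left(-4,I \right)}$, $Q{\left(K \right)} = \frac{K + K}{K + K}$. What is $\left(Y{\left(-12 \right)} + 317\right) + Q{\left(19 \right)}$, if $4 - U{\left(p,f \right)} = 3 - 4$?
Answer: $311$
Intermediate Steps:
$U{\left(p,f \right)} = 5$ ($U{\left(p,f \right)} = 4 - \left(3 - 4\right) = 4 - -1 = 4 + 1 = 5$)
$Q{\left(K \right)} = 1$ ($Q{\left(K \right)} = \frac{2 K}{2 K} = 2 K \frac{1}{2 K} = 1$)
$Y{\left(I \right)} = 5 + I$ ($Y{\left(I \right)} = I + 5 = 5 + I$)
$\left(Y{\left(-12 \right)} + 317\right) + Q{\left(19 \right)} = \left(\left(5 - 12\right) + 317\right) + 1 = \left(-7 + 317\right) + 1 = 310 + 1 = 311$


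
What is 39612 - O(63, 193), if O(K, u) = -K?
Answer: 39675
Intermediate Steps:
39612 - O(63, 193) = 39612 - (-1)*63 = 39612 - 1*(-63) = 39612 + 63 = 39675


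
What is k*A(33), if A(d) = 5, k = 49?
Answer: 245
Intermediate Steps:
k*A(33) = 49*5 = 245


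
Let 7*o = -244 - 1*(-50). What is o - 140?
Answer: -1174/7 ≈ -167.71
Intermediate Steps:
o = -194/7 (o = (-244 - 1*(-50))/7 = (-244 + 50)/7 = (⅐)*(-194) = -194/7 ≈ -27.714)
o - 140 = -194/7 - 140 = -1174/7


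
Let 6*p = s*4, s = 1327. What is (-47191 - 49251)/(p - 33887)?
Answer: 289326/99007 ≈ 2.9223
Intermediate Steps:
p = 2654/3 (p = (1327*4)/6 = (⅙)*5308 = 2654/3 ≈ 884.67)
(-47191 - 49251)/(p - 33887) = (-47191 - 49251)/(2654/3 - 33887) = -96442/(-99007/3) = -96442*(-3/99007) = 289326/99007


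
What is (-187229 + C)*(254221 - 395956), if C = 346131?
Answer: -22521974970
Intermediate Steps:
(-187229 + C)*(254221 - 395956) = (-187229 + 346131)*(254221 - 395956) = 158902*(-141735) = -22521974970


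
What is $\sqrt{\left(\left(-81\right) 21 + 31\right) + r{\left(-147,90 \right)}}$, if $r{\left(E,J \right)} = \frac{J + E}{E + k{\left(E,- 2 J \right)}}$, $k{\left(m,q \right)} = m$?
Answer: $\frac{i \sqrt{327282}}{14} \approx 40.863 i$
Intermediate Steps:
$r{\left(E,J \right)} = \frac{E + J}{2 E}$ ($r{\left(E,J \right)} = \frac{J + E}{E + E} = \frac{E + J}{2 E}$)
$\sqrt{\left(\left(-81\right) 21 + 31\right) + r{\left(-147,90 \right)}} = \sqrt{\left(\left(-81\right) 21 + 31\right) + \frac{-147 + 90}{2 \left(-147\right)}} = \sqrt{\left(-1701 + 31\right) + \frac{1}{2} \left(- \frac{1}{147}\right) \left(-57\right)} = \sqrt{-1670 + \frac{19}{98}} = \sqrt{- \frac{163641}{98}} = \frac{i \sqrt{327282}}{14}$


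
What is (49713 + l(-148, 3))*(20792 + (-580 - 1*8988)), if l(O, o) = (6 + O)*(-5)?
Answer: 565947752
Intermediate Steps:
l(O, o) = -30 - 5*O
(49713 + l(-148, 3))*(20792 + (-580 - 1*8988)) = (49713 + (-30 - 5*(-148)))*(20792 + (-580 - 1*8988)) = (49713 + (-30 + 740))*(20792 + (-580 - 8988)) = (49713 + 710)*(20792 - 9568) = 50423*11224 = 565947752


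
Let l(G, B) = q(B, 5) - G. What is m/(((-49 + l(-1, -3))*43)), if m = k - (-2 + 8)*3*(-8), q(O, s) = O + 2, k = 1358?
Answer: -1502/2107 ≈ -0.71286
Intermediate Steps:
q(O, s) = 2 + O
l(G, B) = 2 + B - G (l(G, B) = (2 + B) - G = 2 + B - G)
m = 1502 (m = 1358 - (-2 + 8)*3*(-8) = 1358 - 6*3*(-8) = 1358 - 18*(-8) = 1358 - 1*(-144) = 1358 + 144 = 1502)
m/(((-49 + l(-1, -3))*43)) = 1502/(((-49 + (2 - 3 - 1*(-1)))*43)) = 1502/(((-49 + (2 - 3 + 1))*43)) = 1502/(((-49 + 0)*43)) = 1502/((-49*43)) = 1502/(-2107) = 1502*(-1/2107) = -1502/2107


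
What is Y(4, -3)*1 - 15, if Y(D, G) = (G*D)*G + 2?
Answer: 23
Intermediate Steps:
Y(D, G) = 2 + D*G² (Y(D, G) = (D*G)*G + 2 = D*G² + 2 = 2 + D*G²)
Y(4, -3)*1 - 15 = (2 + 4*(-3)²)*1 - 15 = (2 + 4*9)*1 - 15 = (2 + 36)*1 - 15 = 38*1 - 15 = 38 - 15 = 23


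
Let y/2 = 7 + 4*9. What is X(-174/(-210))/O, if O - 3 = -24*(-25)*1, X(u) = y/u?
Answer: 3010/17487 ≈ 0.17213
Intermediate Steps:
y = 86 (y = 2*(7 + 4*9) = 2*(7 + 36) = 2*43 = 86)
X(u) = 86/u
O = 603 (O = 3 - 24*(-25)*1 = 3 + 600*1 = 3 + 600 = 603)
X(-174/(-210))/O = (86/((-174/(-210))))/603 = (86/((-174*(-1/210))))*(1/603) = (86/(29/35))*(1/603) = (86*(35/29))*(1/603) = (3010/29)*(1/603) = 3010/17487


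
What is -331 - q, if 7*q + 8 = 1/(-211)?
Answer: -487198/1477 ≈ -329.86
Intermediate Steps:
q = -1689/1477 (q = -8/7 + (⅐)/(-211) = -8/7 + (⅐)*(-1/211) = -8/7 - 1/1477 = -1689/1477 ≈ -1.1435)
-331 - q = -331 - 1*(-1689/1477) = -331 + 1689/1477 = -487198/1477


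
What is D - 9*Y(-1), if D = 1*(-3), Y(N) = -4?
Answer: 33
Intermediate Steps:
D = -3
D - 9*Y(-1) = -3 - 9*(-4) = -3 + 36 = 33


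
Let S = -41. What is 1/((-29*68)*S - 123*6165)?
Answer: -1/677443 ≈ -1.4761e-6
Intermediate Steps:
1/((-29*68)*S - 123*6165) = 1/(-29*68*(-41) - 123*6165) = 1/(-1972*(-41) - 758295) = 1/(80852 - 758295) = 1/(-677443) = -1/677443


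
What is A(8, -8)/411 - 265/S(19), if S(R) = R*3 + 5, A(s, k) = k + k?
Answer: -109907/25482 ≈ -4.3131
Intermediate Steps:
A(s, k) = 2*k
S(R) = 5 + 3*R (S(R) = 3*R + 5 = 5 + 3*R)
A(8, -8)/411 - 265/S(19) = (2*(-8))/411 - 265/(5 + 3*19) = -16*1/411 - 265/(5 + 57) = -16/411 - 265/62 = -109907/25482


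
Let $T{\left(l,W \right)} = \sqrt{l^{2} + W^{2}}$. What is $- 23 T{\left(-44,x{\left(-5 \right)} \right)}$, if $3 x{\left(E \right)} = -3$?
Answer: $- 23 \sqrt{1937} \approx -1012.3$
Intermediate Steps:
$x{\left(E \right)} = -1$ ($x{\left(E \right)} = \frac{1}{3} \left(-3\right) = -1$)
$T{\left(l,W \right)} = \sqrt{W^{2} + l^{2}}$
$- 23 T{\left(-44,x{\left(-5 \right)} \right)} = - 23 \sqrt{\left(-1\right)^{2} + \left(-44\right)^{2}} = - 23 \sqrt{1 + 1936} = - 23 \sqrt{1937}$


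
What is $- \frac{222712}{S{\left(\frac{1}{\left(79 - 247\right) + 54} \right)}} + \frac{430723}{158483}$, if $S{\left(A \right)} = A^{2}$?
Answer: $- \frac{458707671953693}{158483} \approx -2.8944 \cdot 10^{9}$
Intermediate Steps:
$- \frac{222712}{S{\left(\frac{1}{\left(79 - 247\right) + 54} \right)}} + \frac{430723}{158483} = - \frac{222712}{\left(\frac{1}{\left(79 - 247\right) + 54}\right)^{2}} + \frac{430723}{158483} = - \frac{222712}{\left(\frac{1}{\left(79 - 247\right) + 54}\right)^{2}} + 430723 \cdot \frac{1}{158483} = - \frac{222712}{\left(\frac{1}{-168 + 54}\right)^{2}} + \frac{430723}{158483} = - \frac{222712}{\left(\frac{1}{-114}\right)^{2}} + \frac{430723}{158483} = - \frac{222712}{\left(- \frac{1}{114}\right)^{2}} + \frac{430723}{158483} = - 222712 \frac{1}{\frac{1}{12996}} + \frac{430723}{158483} = \left(-222712\right) 12996 + \frac{430723}{158483} = -2894365152 + \frac{430723}{158483} = - \frac{458707671953693}{158483}$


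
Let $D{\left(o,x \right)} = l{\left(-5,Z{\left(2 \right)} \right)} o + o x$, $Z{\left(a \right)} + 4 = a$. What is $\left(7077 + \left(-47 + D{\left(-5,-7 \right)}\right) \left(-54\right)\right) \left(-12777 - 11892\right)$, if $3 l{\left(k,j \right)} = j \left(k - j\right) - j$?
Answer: $-208329705$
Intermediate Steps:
$Z{\left(a \right)} = -4 + a$
$l{\left(k,j \right)} = - \frac{j}{3} + \frac{j \left(k - j\right)}{3}$ ($l{\left(k,j \right)} = \frac{j \left(k - j\right) - j}{3} = \frac{- j + j \left(k - j\right)}{3} = - \frac{j}{3} + \frac{j \left(k - j\right)}{3}$)
$D{\left(o,x \right)} = \frac{8 o}{3} + o x$ ($D{\left(o,x \right)} = \frac{\left(-4 + 2\right) \left(-1 - 5 - \left(-4 + 2\right)\right)}{3} o + o x = \frac{1}{3} \left(-2\right) \left(-1 - 5 - -2\right) o + o x = \frac{1}{3} \left(-2\right) \left(-1 - 5 + 2\right) o + o x = \frac{1}{3} \left(-2\right) \left(-4\right) o + o x = \frac{8 o}{3} + o x$)
$\left(7077 + \left(-47 + D{\left(-5,-7 \right)}\right) \left(-54\right)\right) \left(-12777 - 11892\right) = \left(7077 + \left(-47 + \frac{1}{3} \left(-5\right) \left(8 + 3 \left(-7\right)\right)\right) \left(-54\right)\right) \left(-12777 - 11892\right) = \left(7077 + \left(-47 + \frac{1}{3} \left(-5\right) \left(8 - 21\right)\right) \left(-54\right)\right) \left(-24669\right) = \left(7077 + \left(-47 + \frac{1}{3} \left(-5\right) \left(-13\right)\right) \left(-54\right)\right) \left(-24669\right) = \left(7077 + \left(-47 + \frac{65}{3}\right) \left(-54\right)\right) \left(-24669\right) = \left(7077 - -1368\right) \left(-24669\right) = \left(7077 + 1368\right) \left(-24669\right) = 8445 \left(-24669\right) = -208329705$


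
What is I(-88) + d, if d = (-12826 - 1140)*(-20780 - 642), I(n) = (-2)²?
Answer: 299179656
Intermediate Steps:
I(n) = 4
d = 299179652 (d = -13966*(-21422) = 299179652)
I(-88) + d = 4 + 299179652 = 299179656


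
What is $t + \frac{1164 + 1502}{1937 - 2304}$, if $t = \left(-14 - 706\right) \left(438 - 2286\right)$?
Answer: $\frac{488312854}{367} \approx 1.3306 \cdot 10^{6}$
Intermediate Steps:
$t = 1330560$ ($t = \left(-720\right) \left(-1848\right) = 1330560$)
$t + \frac{1164 + 1502}{1937 - 2304} = 1330560 + \frac{1164 + 1502}{1937 - 2304} = 1330560 + \frac{2666}{-367} = 1330560 + 2666 \left(- \frac{1}{367}\right) = 1330560 - \frac{2666}{367} = \frac{488312854}{367}$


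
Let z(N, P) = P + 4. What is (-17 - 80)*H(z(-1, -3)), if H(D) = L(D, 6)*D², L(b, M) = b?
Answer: -97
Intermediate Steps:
z(N, P) = 4 + P
H(D) = D³ (H(D) = D*D² = D³)
(-17 - 80)*H(z(-1, -3)) = (-17 - 80)*(4 - 3)³ = -97*1³ = -97*1 = -97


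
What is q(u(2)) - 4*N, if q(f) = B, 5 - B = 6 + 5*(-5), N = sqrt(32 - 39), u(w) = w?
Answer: 24 - 4*I*sqrt(7) ≈ 24.0 - 10.583*I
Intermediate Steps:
N = I*sqrt(7) (N = sqrt(-7) = I*sqrt(7) ≈ 2.6458*I)
B = 24 (B = 5 - (6 + 5*(-5)) = 5 - (6 - 25) = 5 - 1*(-19) = 5 + 19 = 24)
q(f) = 24
q(u(2)) - 4*N = 24 - 4*I*sqrt(7)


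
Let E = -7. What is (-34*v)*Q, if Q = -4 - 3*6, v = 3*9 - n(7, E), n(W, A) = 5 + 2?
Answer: 14960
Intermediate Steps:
n(W, A) = 7
v = 20 (v = 3*9 - 1*7 = 27 - 7 = 20)
Q = -22 (Q = -4 - 18 = -22)
(-34*v)*Q = -34*20*(-22) = -680*(-22) = 14960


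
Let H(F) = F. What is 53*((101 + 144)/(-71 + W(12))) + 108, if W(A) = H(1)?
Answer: -155/2 ≈ -77.500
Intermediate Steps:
W(A) = 1
53*((101 + 144)/(-71 + W(12))) + 108 = 53*((101 + 144)/(-71 + 1)) + 108 = 53*(245/(-70)) + 108 = 53*(245*(-1/70)) + 108 = 53*(-7/2) + 108 = -371/2 + 108 = -155/2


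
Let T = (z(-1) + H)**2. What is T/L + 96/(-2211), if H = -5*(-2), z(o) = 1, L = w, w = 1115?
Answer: 53497/821755 ≈ 0.065101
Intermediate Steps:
L = 1115
H = 10
T = 121 (T = (1 + 10)**2 = 11**2 = 121)
T/L + 96/(-2211) = 121/1115 + 96/(-2211) = 121*(1/1115) + 96*(-1/2211) = 121/1115 - 32/737 = 53497/821755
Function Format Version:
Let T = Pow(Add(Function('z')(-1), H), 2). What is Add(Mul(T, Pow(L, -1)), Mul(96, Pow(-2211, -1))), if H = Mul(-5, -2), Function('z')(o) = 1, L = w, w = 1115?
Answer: Rational(53497, 821755) ≈ 0.065101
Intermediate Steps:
L = 1115
H = 10
T = 121 (T = Pow(Add(1, 10), 2) = Pow(11, 2) = 121)
Add(Mul(T, Pow(L, -1)), Mul(96, Pow(-2211, -1))) = Add(Mul(121, Pow(1115, -1)), Mul(96, Pow(-2211, -1))) = Add(Mul(121, Rational(1, 1115)), Mul(96, Rational(-1, 2211))) = Add(Rational(121, 1115), Rational(-32, 737)) = Rational(53497, 821755)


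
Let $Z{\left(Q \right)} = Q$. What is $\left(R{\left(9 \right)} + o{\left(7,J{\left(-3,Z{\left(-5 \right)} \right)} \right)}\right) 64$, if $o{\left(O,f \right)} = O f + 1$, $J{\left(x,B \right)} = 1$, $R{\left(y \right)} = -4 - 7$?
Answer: $-192$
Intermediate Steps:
$R{\left(y \right)} = -11$ ($R{\left(y \right)} = -4 - 7 = -11$)
$o{\left(O,f \right)} = 1 + O f$
$\left(R{\left(9 \right)} + o{\left(7,J{\left(-3,Z{\left(-5 \right)} \right)} \right)}\right) 64 = \left(-11 + \left(1 + 7 \cdot 1\right)\right) 64 = \left(-11 + \left(1 + 7\right)\right) 64 = \left(-11 + 8\right) 64 = \left(-3\right) 64 = -192$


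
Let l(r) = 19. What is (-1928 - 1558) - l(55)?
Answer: -3505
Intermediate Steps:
(-1928 - 1558) - l(55) = (-1928 - 1558) - 1*19 = -3486 - 19 = -3505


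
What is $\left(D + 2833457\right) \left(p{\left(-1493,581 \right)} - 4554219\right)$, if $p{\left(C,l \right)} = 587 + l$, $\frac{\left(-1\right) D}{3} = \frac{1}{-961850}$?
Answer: $- \frac{12408705875548897103}{961850} \approx -1.2901 \cdot 10^{13}$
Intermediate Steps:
$D = \frac{3}{961850}$ ($D = - \frac{3}{-961850} = \left(-3\right) \left(- \frac{1}{961850}\right) = \frac{3}{961850} \approx 3.119 \cdot 10^{-6}$)
$\left(D + 2833457\right) \left(p{\left(-1493,581 \right)} - 4554219\right) = \left(\frac{3}{961850} + 2833457\right) \left(\left(587 + 581\right) - 4554219\right) = \frac{2725360615453 \left(1168 - 4554219\right)}{961850} = \frac{2725360615453}{961850} \left(-4553051\right) = - \frac{12408705875548897103}{961850}$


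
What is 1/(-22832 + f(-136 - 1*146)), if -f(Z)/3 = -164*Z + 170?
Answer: -1/162086 ≈ -6.1696e-6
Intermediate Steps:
f(Z) = -510 + 492*Z (f(Z) = -3*(-164*Z + 170) = -3*(170 - 164*Z) = -510 + 492*Z)
1/(-22832 + f(-136 - 1*146)) = 1/(-22832 + (-510 + 492*(-136 - 1*146))) = 1/(-22832 + (-510 + 492*(-136 - 146))) = 1/(-22832 + (-510 + 492*(-282))) = 1/(-22832 + (-510 - 138744)) = 1/(-22832 - 139254) = 1/(-162086) = -1/162086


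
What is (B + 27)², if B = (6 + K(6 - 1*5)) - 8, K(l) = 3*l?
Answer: 784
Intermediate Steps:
B = 1 (B = (6 + 3*(6 - 1*5)) - 8 = (6 + 3*(6 - 5)) - 8 = (6 + 3*1) - 8 = (6 + 3) - 8 = 9 - 8 = 1)
(B + 27)² = (1 + 27)² = 28² = 784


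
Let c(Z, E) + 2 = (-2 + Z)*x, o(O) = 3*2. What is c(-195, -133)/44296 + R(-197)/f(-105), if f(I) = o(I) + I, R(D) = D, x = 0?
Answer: 4363057/2192652 ≈ 1.9899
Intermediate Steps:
o(O) = 6
c(Z, E) = -2 (c(Z, E) = -2 + (-2 + Z)*0 = -2 + 0 = -2)
f(I) = 6 + I
c(-195, -133)/44296 + R(-197)/f(-105) = -2/44296 - 197/(6 - 105) = -2*1/44296 - 197/(-99) = -1/22148 - 197*(-1/99) = -1/22148 + 197/99 = 4363057/2192652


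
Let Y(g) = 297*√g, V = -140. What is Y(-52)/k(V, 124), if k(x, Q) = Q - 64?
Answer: 99*I*√13/10 ≈ 35.695*I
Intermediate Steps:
k(x, Q) = -64 + Q
Y(-52)/k(V, 124) = (297*√(-52))/(-64 + 124) = (297*(2*I*√13))/60 = (594*I*√13)*(1/60) = 99*I*√13/10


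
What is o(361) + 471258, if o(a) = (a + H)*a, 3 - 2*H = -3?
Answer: 602662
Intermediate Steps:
H = 3 (H = 3/2 - ½*(-3) = 3/2 + 3/2 = 3)
o(a) = a*(3 + a) (o(a) = (a + 3)*a = (3 + a)*a = a*(3 + a))
o(361) + 471258 = 361*(3 + 361) + 471258 = 361*364 + 471258 = 131404 + 471258 = 602662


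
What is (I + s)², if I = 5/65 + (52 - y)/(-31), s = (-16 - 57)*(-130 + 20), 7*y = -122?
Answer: 512865275747841/7958041 ≈ 6.4446e+7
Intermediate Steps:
y = -122/7 (y = (⅐)*(-122) = -122/7 ≈ -17.429)
s = 8030 (s = -73*(-110) = 8030)
I = -6101/2821 (I = 5/65 + (52 - 1*(-122/7))/(-31) = 5*(1/65) + (52 + 122/7)*(-1/31) = 1/13 + (486/7)*(-1/31) = 1/13 - 486/217 = -6101/2821 ≈ -2.1627)
(I + s)² = (-6101/2821 + 8030)² = (22646529/2821)² = 512865275747841/7958041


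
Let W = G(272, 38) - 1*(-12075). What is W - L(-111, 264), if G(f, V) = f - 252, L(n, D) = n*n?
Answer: -226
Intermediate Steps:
L(n, D) = n²
G(f, V) = -252 + f
W = 12095 (W = (-252 + 272) - 1*(-12075) = 20 + 12075 = 12095)
W - L(-111, 264) = 12095 - 1*(-111)² = 12095 - 1*12321 = 12095 - 12321 = -226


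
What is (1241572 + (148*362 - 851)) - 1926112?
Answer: -631815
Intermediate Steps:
(1241572 + (148*362 - 851)) - 1926112 = (1241572 + (53576 - 851)) - 1926112 = (1241572 + 52725) - 1926112 = 1294297 - 1926112 = -631815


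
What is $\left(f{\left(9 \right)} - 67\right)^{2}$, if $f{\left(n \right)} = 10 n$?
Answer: $529$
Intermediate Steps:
$\left(f{\left(9 \right)} - 67\right)^{2} = \left(10 \cdot 9 - 67\right)^{2} = \left(90 - 67\right)^{2} = 23^{2} = 529$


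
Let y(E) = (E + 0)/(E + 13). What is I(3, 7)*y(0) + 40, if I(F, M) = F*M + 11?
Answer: 40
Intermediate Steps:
y(E) = E/(13 + E)
I(F, M) = 11 + F*M
I(3, 7)*y(0) + 40 = (11 + 3*7)*(0/(13 + 0)) + 40 = (11 + 21)*(0/13) + 40 = 32*(0*(1/13)) + 40 = 32*0 + 40 = 0 + 40 = 40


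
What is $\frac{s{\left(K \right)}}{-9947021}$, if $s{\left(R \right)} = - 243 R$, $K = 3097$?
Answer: $\frac{752571}{9947021} \approx 0.075658$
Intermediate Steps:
$\frac{s{\left(K \right)}}{-9947021} = \frac{\left(-243\right) 3097}{-9947021} = \left(-752571\right) \left(- \frac{1}{9947021}\right) = \frac{752571}{9947021}$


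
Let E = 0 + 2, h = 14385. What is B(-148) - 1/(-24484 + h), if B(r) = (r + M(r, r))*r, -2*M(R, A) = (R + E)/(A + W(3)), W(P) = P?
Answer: 32184341661/1464355 ≈ 21979.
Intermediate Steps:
E = 2
M(R, A) = -(2 + R)/(2*(3 + A)) (M(R, A) = -(R + 2)/(2*(A + 3)) = -(2 + R)/(2*(3 + A)))
B(r) = r*(r + (-2 - r)/(2*(3 + r))) (B(r) = (r + (-2 - r)/(2*(3 + r)))*r = r*(r + (-2 - r)/(2*(3 + r))))
B(-148) - 1/(-24484 + h) = (½)*(-148)*(-2 - 1*(-148) + 2*(-148)*(3 - 148))/(3 - 148) - 1/(-24484 + 14385) = (½)*(-148)*(-2 + 148 + 2*(-148)*(-145))/(-145) - 1/(-10099) = (½)*(-148)*(-1/145)*(-2 + 148 + 42920) - 1*(-1/10099) = (½)*(-148)*(-1/145)*43066 + 1/10099 = 3186884/145 + 1/10099 = 32184341661/1464355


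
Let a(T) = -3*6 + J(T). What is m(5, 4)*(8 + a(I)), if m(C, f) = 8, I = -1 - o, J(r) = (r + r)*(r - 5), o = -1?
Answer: -80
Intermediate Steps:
J(r) = 2*r*(-5 + r) (J(r) = (2*r)*(-5 + r) = 2*r*(-5 + r))
I = 0 (I = -1 - 1*(-1) = -1 + 1 = 0)
a(T) = -18 + 2*T*(-5 + T) (a(T) = -3*6 + 2*T*(-5 + T) = -18 + 2*T*(-5 + T))
m(5, 4)*(8 + a(I)) = 8*(8 + (-18 + 2*0*(-5 + 0))) = 8*(8 + (-18 + 2*0*(-5))) = 8*(8 + (-18 + 0)) = 8*(8 - 18) = 8*(-10) = -80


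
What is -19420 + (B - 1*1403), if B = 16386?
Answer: -4437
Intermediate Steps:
-19420 + (B - 1*1403) = -19420 + (16386 - 1*1403) = -19420 + (16386 - 1403) = -19420 + 14983 = -4437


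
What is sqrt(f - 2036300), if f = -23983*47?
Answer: I*sqrt(3163501) ≈ 1778.6*I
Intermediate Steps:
f = -1127201
sqrt(f - 2036300) = sqrt(-1127201 - 2036300) = sqrt(-3163501) = I*sqrt(3163501)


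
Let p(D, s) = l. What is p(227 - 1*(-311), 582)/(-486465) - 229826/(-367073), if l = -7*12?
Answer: 129887502/207396245 ≈ 0.62628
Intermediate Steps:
l = -84
p(D, s) = -84
p(227 - 1*(-311), 582)/(-486465) - 229826/(-367073) = -84/(-486465) - 229826/(-367073) = -84*(-1/486465) - 229826*(-1/367073) = 4/23165 + 229826/367073 = 129887502/207396245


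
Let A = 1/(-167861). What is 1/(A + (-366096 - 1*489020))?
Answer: -167861/143540626877 ≈ -1.1694e-6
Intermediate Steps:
A = -1/167861 ≈ -5.9573e-6
1/(A + (-366096 - 1*489020)) = 1/(-1/167861 + (-366096 - 1*489020)) = 1/(-1/167861 + (-366096 - 489020)) = 1/(-1/167861 - 855116) = 1/(-143540626877/167861) = -167861/143540626877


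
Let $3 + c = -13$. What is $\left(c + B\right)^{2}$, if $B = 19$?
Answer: $9$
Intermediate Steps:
$c = -16$ ($c = -3 - 13 = -16$)
$\left(c + B\right)^{2} = \left(-16 + 19\right)^{2} = 3^{2} = 9$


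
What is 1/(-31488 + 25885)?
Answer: -1/5603 ≈ -0.00017848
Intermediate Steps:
1/(-31488 + 25885) = 1/(-5603) = -1/5603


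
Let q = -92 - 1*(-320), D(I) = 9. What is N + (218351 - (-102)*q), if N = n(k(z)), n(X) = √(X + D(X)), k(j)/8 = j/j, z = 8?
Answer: 241607 + √17 ≈ 2.4161e+5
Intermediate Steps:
k(j) = 8 (k(j) = 8*(j/j) = 8*1 = 8)
q = 228 (q = -92 + 320 = 228)
n(X) = √(9 + X) (n(X) = √(X + 9) = √(9 + X))
N = √17 (N = √(9 + 8) = √17 ≈ 4.1231)
N + (218351 - (-102)*q) = √17 + (218351 - (-102)*228) = √17 + (218351 - 1*(-23256)) = √17 + (218351 + 23256) = √17 + 241607 = 241607 + √17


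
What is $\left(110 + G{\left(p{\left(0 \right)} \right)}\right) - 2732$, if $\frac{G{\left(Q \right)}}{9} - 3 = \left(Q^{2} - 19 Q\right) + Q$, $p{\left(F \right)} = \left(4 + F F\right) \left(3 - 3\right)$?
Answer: $-2595$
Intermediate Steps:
$p{\left(F \right)} = 0$ ($p{\left(F \right)} = \left(4 + F^{2}\right) 0 = 0$)
$G{\left(Q \right)} = 27 - 162 Q + 9 Q^{2}$ ($G{\left(Q \right)} = 27 + 9 \left(\left(Q^{2} - 19 Q\right) + Q\right) = 27 + 9 \left(Q^{2} - 18 Q\right) = 27 + \left(- 162 Q + 9 Q^{2}\right) = 27 - 162 Q + 9 Q^{2}$)
$\left(110 + G{\left(p{\left(0 \right)} \right)}\right) - 2732 = \left(110 + \left(27 - 0 + 9 \cdot 0^{2}\right)\right) - 2732 = \left(110 + \left(27 + 0 + 9 \cdot 0\right)\right) - 2732 = \left(110 + \left(27 + 0 + 0\right)\right) - 2732 = \left(110 + 27\right) - 2732 = 137 - 2732 = -2595$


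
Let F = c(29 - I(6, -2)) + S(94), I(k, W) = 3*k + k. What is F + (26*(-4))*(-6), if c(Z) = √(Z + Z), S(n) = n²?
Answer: 9460 + √10 ≈ 9463.2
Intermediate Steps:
I(k, W) = 4*k
c(Z) = √2*√Z (c(Z) = √(2*Z) = √2*√Z)
F = 8836 + √10 (F = √2*√(29 - 4*6) + 94² = √2*√(29 - 1*24) + 8836 = √2*√(29 - 24) + 8836 = √2*√5 + 8836 = √10 + 8836 = 8836 + √10 ≈ 8839.2)
F + (26*(-4))*(-6) = (8836 + √10) + (26*(-4))*(-6) = (8836 + √10) - 104*(-6) = (8836 + √10) + 624 = 9460 + √10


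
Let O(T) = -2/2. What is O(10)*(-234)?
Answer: 234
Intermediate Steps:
O(T) = -1 (O(T) = -2*½ = -1)
O(10)*(-234) = -1*(-234) = 234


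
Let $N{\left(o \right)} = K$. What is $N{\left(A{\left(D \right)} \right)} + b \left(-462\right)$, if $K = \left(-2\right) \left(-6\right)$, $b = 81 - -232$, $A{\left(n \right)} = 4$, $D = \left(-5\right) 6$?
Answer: $-144594$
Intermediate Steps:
$D = -30$
$b = 313$ ($b = 81 + 232 = 313$)
$K = 12$
$N{\left(o \right)} = 12$
$N{\left(A{\left(D \right)} \right)} + b \left(-462\right) = 12 + 313 \left(-462\right) = 12 - 144606 = -144594$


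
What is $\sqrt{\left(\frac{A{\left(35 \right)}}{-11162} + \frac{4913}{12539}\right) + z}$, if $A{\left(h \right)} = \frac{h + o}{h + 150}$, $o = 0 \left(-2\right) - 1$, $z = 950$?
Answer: $\frac{2 \sqrt{39823185457762694593295}}{12946329415} \approx 30.828$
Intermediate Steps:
$o = -1$ ($o = 0 - 1 = -1$)
$A{\left(h \right)} = \frac{-1 + h}{150 + h}$ ($A{\left(h \right)} = \frac{h - 1}{h + 150} = \frac{-1 + h}{150 + h}$)
$\sqrt{\left(\frac{A{\left(35 \right)}}{-11162} + \frac{4913}{12539}\right) + z} = \sqrt{\left(\frac{\frac{1}{150 + 35} \left(-1 + 35\right)}{-11162} + \frac{4913}{12539}\right) + 950} = \sqrt{\left(\frac{1}{185} \cdot 34 \left(- \frac{1}{11162}\right) + 4913 \cdot \frac{1}{12539}\right) + 950} = \sqrt{\left(\frac{1}{185} \cdot 34 \left(- \frac{1}{11162}\right) + \frac{4913}{12539}\right) + 950} = \sqrt{\left(\frac{34}{185} \left(- \frac{1}{11162}\right) + \frac{4913}{12539}\right) + 950} = \sqrt{\left(- \frac{17}{1032485} + \frac{4913}{12539}\right) + 950} = \sqrt{\frac{5072385642}{12946329415} + 950} = \sqrt{\frac{12304085329892}{12946329415}} = \frac{2 \sqrt{39823185457762694593295}}{12946329415}$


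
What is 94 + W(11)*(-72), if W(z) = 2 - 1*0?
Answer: -50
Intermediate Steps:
W(z) = 2 (W(z) = 2 + 0 = 2)
94 + W(11)*(-72) = 94 + 2*(-72) = 94 - 144 = -50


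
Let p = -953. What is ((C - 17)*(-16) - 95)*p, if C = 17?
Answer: 90535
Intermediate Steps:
((C - 17)*(-16) - 95)*p = ((17 - 17)*(-16) - 95)*(-953) = (0*(-16) - 95)*(-953) = (0 - 95)*(-953) = -95*(-953) = 90535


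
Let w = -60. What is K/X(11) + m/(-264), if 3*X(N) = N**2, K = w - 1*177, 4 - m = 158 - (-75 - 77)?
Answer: -2283/484 ≈ -4.7169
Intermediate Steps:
m = -306 (m = 4 - (158 - (-75 - 77)) = 4 - (158 - 1*(-152)) = 4 - (158 + 152) = 4 - 1*310 = 4 - 310 = -306)
K = -237 (K = -60 - 1*177 = -60 - 177 = -237)
X(N) = N**2/3
K/X(11) + m/(-264) = -237/((1/3)*11**2) - 306/(-264) = -237/((1/3)*121) - 306*(-1/264) = -237/121/3 + 51/44 = -237*3/121 + 51/44 = -711/121 + 51/44 = -2283/484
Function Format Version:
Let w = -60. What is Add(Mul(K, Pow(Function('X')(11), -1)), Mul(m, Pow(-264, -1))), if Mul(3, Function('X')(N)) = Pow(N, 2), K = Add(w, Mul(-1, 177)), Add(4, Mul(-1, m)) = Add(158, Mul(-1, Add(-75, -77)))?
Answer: Rational(-2283, 484) ≈ -4.7169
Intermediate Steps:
m = -306 (m = Add(4, Mul(-1, Add(158, Mul(-1, Add(-75, -77))))) = Add(4, Mul(-1, Add(158, Mul(-1, -152)))) = Add(4, Mul(-1, Add(158, 152))) = Add(4, Mul(-1, 310)) = Add(4, -310) = -306)
K = -237 (K = Add(-60, Mul(-1, 177)) = Add(-60, -177) = -237)
Function('X')(N) = Mul(Rational(1, 3), Pow(N, 2))
Add(Mul(K, Pow(Function('X')(11), -1)), Mul(m, Pow(-264, -1))) = Add(Mul(-237, Pow(Mul(Rational(1, 3), Pow(11, 2)), -1)), Mul(-306, Pow(-264, -1))) = Add(Mul(-237, Pow(Mul(Rational(1, 3), 121), -1)), Mul(-306, Rational(-1, 264))) = Add(Mul(-237, Pow(Rational(121, 3), -1)), Rational(51, 44)) = Add(Mul(-237, Rational(3, 121)), Rational(51, 44)) = Add(Rational(-711, 121), Rational(51, 44)) = Rational(-2283, 484)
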